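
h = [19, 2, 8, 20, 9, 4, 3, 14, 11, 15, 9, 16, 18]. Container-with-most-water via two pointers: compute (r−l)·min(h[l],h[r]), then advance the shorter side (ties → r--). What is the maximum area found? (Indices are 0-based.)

l=0 r=12: min(19,18)*12=216 best=216 *, r--
l=0 r=11: min(19,16)*11=176 best=216, r--
l=0 r=10: min(19,9)*10=90 best=216, r--
l=0 r=9: min(19,15)*9=135 best=216, r--
l=0 r=8: min(19,11)*8=88 best=216, r--
l=0 r=7: min(19,14)*7=98 best=216, r--
l=0 r=6: min(19,3)*6=18 best=216, r--
l=0 r=5: min(19,4)*5=20 best=216, r--
l=0 r=4: min(19,9)*4=36 best=216, r--
l=0 r=3: min(19,20)*3=57 best=216, l++
l=1 r=3: min(2,20)*2=4 best=216, l++
l=2 r=3: min(8,20)*1=8 best=216, l++

max area = 216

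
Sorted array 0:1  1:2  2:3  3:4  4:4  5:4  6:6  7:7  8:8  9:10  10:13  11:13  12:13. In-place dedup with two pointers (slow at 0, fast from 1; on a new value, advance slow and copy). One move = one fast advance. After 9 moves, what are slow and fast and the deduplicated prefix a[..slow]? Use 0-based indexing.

slow=7, fast=10, prefix=[1, 2, 3, 4, 6, 7, 8, 10]

slow=0 fast=1: a[fast]=2≠a[slow]=1 write a[1]=2, slow++,fast++
slow=1 fast=2: a[fast]=3≠a[slow]=2 write a[2]=3, slow++,fast++
slow=2 fast=3: a[fast]=4≠a[slow]=3 write a[3]=4, slow++,fast++
slow=3 fast=4: a[fast]=4=a[slow] dup, fast++
slow=3 fast=5: a[fast]=4=a[slow] dup, fast++
slow=3 fast=6: a[fast]=6≠a[slow]=4 write a[4]=6, slow++,fast++
slow=4 fast=7: a[fast]=7≠a[slow]=6 write a[5]=7, slow++,fast++
slow=5 fast=8: a[fast]=8≠a[slow]=7 write a[6]=8, slow++,fast++
slow=6 fast=9: a[fast]=10≠a[slow]=8 write a[7]=10, slow++,fast++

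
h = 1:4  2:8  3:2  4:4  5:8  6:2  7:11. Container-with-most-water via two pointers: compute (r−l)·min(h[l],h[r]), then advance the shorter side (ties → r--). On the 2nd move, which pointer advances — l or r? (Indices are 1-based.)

l

l=1 r=7: min(4,11)*6=24 best=24 *, l++
l=2 r=7: min(8,11)*5=40 best=40 *, l++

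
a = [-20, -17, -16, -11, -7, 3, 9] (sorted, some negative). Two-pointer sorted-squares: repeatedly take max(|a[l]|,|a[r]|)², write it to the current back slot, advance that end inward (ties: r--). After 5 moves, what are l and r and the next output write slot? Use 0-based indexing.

l=4, r=5, next write slot=1

[0,6] |-20|>|9| out[6]=400 → l++
[1,6] |-17|>|9| out[5]=289 → l++
[2,6] |-16|>|9| out[4]=256 → l++
[3,6] |-11|>|9| out[3]=121 → l++
[4,6] |-7|<=|9| out[2]=81 → r--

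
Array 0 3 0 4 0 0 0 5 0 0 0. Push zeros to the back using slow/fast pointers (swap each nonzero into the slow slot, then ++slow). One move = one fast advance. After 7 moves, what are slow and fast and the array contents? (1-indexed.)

slow=3, fast=8, a=[3, 4, 0, 0, 0, 0, 0, 5, 0, 0, 0]

(s=1,f=1) a[fast]=0 → fast++
(s=1,f=2) a[fast]=3≠0 swap→a[1]=3 → slow++,fast++
(s=2,f=3) a[fast]=0 → fast++
(s=2,f=4) a[fast]=4≠0 swap→a[2]=4 → slow++,fast++
(s=3,f=5) a[fast]=0 → fast++
(s=3,f=6) a[fast]=0 → fast++
(s=3,f=7) a[fast]=0 → fast++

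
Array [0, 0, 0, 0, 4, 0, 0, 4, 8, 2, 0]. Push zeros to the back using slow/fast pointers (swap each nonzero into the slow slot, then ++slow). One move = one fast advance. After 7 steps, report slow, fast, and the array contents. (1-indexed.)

slow=1 fast=1: a[fast]=0, fast++
slow=1 fast=2: a[fast]=0, fast++
slow=1 fast=3: a[fast]=0, fast++
slow=1 fast=4: a[fast]=0, fast++
slow=1 fast=5: a[fast]=4≠0 swap→a[1]=4, slow++,fast++
slow=2 fast=6: a[fast]=0, fast++
slow=2 fast=7: a[fast]=0, fast++

slow=2, fast=8, a=[4, 0, 0, 0, 0, 0, 0, 4, 8, 2, 0]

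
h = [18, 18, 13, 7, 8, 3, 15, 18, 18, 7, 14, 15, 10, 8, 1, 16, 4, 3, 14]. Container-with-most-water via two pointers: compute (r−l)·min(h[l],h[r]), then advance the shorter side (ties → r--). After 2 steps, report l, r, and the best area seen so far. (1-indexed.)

l=1 r=19: min(18,14)*18=252 best=252 *, r--
l=1 r=18: min(18,3)*17=51 best=252, r--

l=1, r=17, best area=252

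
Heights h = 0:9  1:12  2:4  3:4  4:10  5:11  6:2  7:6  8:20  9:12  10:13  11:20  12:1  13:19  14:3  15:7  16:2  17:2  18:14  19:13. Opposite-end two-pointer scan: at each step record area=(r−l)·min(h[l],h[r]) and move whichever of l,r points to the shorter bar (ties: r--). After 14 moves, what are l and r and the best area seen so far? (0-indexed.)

l=8, r=13, best area=216

[0,19] min(9,13)*19=171 best=171 * → l++
[1,19] min(12,13)*18=216 best=216 * → l++
[2,19] min(4,13)*17=68 best=216 → l++
[3,19] min(4,13)*16=64 best=216 → l++
[4,19] min(10,13)*15=150 best=216 → l++
[5,19] min(11,13)*14=154 best=216 → l++
[6,19] min(2,13)*13=26 best=216 → l++
[7,19] min(6,13)*12=72 best=216 → l++
[8,19] min(20,13)*11=143 best=216 → r--
[8,18] min(20,14)*10=140 best=216 → r--
[8,17] min(20,2)*9=18 best=216 → r--
[8,16] min(20,2)*8=16 best=216 → r--
[8,15] min(20,7)*7=49 best=216 → r--
[8,14] min(20,3)*6=18 best=216 → r--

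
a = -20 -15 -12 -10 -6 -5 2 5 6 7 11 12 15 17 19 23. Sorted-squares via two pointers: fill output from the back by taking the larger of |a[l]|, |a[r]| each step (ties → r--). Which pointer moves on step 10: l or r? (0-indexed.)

l

[0,15] |-20|<=|23| out[15]=529 → r--
[0,14] |-20|>|19| out[14]=400 → l++
[1,14] |-15|<=|19| out[13]=361 → r--
[1,13] |-15|<=|17| out[12]=289 → r--
[1,12] |-15|<=|15| out[11]=225 → r--
[1,11] |-15|>|12| out[10]=225 → l++
[2,11] |-12|<=|12| out[9]=144 → r--
[2,10] |-12|>|11| out[8]=144 → l++
[3,10] |-10|<=|11| out[7]=121 → r--
[3,9] |-10|>|7| out[6]=100 → l++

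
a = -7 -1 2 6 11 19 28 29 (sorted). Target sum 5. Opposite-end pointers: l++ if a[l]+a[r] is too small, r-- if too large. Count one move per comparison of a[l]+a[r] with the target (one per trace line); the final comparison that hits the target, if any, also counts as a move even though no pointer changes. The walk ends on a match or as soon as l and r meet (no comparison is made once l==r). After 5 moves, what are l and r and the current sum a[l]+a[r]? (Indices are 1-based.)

[1,8] -7+29=22 >5 → r--
[1,7] -7+28=21 >5 → r--
[1,6] -7+19=12 >5 → r--
[1,5] -7+11=4 <5 → l++
[2,5] -1+11=10 >5 → r--

l=2, r=4, sum=5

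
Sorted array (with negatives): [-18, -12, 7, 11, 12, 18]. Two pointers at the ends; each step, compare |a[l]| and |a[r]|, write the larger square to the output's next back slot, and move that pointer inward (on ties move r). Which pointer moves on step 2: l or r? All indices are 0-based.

l

l=0 r=5: |-18|<=|18| out[5]=324, r--
l=0 r=4: |-18|>|12| out[4]=324, l++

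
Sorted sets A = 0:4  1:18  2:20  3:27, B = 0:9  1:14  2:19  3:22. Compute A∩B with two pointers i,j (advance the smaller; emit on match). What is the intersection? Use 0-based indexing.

i=0 j=0: 4<9, i++
i=1 j=0: 18>9, j++
i=1 j=1: 18>14, j++
i=1 j=2: 18<19, i++
i=2 j=2: 20>19, j++
i=2 j=3: 20<22, i++
i=3 j=3: 27>22, j++

intersection = []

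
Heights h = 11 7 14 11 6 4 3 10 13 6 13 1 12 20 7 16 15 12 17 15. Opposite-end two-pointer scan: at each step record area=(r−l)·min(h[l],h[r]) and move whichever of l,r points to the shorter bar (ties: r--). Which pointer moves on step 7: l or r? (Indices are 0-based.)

[0,19] min(11,15)*19=209 best=209 * → l++
[1,19] min(7,15)*18=126 best=209 → l++
[2,19] min(14,15)*17=238 best=238 * → l++
[3,19] min(11,15)*16=176 best=238 → l++
[4,19] min(6,15)*15=90 best=238 → l++
[5,19] min(4,15)*14=56 best=238 → l++
[6,19] min(3,15)*13=39 best=238 → l++

l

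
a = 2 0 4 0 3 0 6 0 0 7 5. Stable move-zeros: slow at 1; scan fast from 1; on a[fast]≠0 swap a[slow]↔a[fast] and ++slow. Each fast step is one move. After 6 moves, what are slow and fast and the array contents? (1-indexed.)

slow=4, fast=7, a=[2, 4, 3, 0, 0, 0, 6, 0, 0, 7, 5]

(s=1,f=1) a[fast]=2≠0 swap→a[1]=2 → slow++,fast++
(s=2,f=2) a[fast]=0 → fast++
(s=2,f=3) a[fast]=4≠0 swap→a[2]=4 → slow++,fast++
(s=3,f=4) a[fast]=0 → fast++
(s=3,f=5) a[fast]=3≠0 swap→a[3]=3 → slow++,fast++
(s=4,f=6) a[fast]=0 → fast++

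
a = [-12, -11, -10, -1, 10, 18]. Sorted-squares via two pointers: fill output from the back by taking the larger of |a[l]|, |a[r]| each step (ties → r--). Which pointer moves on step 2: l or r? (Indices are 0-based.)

l

l=0 r=5: |-12|<=|18| out[5]=324, r--
l=0 r=4: |-12|>|10| out[4]=144, l++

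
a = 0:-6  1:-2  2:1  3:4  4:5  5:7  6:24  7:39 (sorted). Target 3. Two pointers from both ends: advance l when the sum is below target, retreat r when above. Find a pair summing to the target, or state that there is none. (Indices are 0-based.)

(-2, 5)

l=0 r=7: -6+39=33 >3, r--
l=0 r=6: -6+24=18 >3, r--
l=0 r=5: -6+7=1 <3, l++
l=1 r=5: -2+7=5 >3, r--
l=1 r=4: -2+5=3, found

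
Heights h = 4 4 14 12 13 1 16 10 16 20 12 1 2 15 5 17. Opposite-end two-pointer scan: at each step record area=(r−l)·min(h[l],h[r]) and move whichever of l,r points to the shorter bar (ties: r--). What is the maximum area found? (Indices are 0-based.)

[0,15] min(4,17)*15=60 best=60 * → l++
[1,15] min(4,17)*14=56 best=60 → l++
[2,15] min(14,17)*13=182 best=182 * → l++
[3,15] min(12,17)*12=144 best=182 → l++
[4,15] min(13,17)*11=143 best=182 → l++
[5,15] min(1,17)*10=10 best=182 → l++
[6,15] min(16,17)*9=144 best=182 → l++
[7,15] min(10,17)*8=80 best=182 → l++
[8,15] min(16,17)*7=112 best=182 → l++
[9,15] min(20,17)*6=102 best=182 → r--
[9,14] min(20,5)*5=25 best=182 → r--
[9,13] min(20,15)*4=60 best=182 → r--
[9,12] min(20,2)*3=6 best=182 → r--
[9,11] min(20,1)*2=2 best=182 → r--
[9,10] min(20,12)*1=12 best=182 → r--

max area = 182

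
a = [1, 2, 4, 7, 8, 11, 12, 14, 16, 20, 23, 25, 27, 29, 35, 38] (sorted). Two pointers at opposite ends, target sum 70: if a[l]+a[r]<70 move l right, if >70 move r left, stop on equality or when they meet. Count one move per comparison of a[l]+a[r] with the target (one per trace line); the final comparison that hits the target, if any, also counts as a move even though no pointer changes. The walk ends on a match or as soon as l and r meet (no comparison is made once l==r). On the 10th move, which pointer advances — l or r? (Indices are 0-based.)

[0,15] 1+38=39 <70 → l++
[1,15] 2+38=40 <70 → l++
[2,15] 4+38=42 <70 → l++
[3,15] 7+38=45 <70 → l++
[4,15] 8+38=46 <70 → l++
[5,15] 11+38=49 <70 → l++
[6,15] 12+38=50 <70 → l++
[7,15] 14+38=52 <70 → l++
[8,15] 16+38=54 <70 → l++
[9,15] 20+38=58 <70 → l++

l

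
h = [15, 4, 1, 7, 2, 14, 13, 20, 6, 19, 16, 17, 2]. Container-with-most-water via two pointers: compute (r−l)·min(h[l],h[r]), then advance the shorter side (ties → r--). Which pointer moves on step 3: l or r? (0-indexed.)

l

l=0 r=12: min(15,2)*12=24 best=24 *, r--
l=0 r=11: min(15,17)*11=165 best=165 *, l++
l=1 r=11: min(4,17)*10=40 best=165, l++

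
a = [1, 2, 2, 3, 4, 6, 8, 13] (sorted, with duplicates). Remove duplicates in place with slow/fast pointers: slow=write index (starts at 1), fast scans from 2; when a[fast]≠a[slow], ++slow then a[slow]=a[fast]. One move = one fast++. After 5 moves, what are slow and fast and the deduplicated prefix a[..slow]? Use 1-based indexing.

slow=5, fast=7, prefix=[1, 2, 3, 4, 6]

(s=1,f=2) a[fast]=2≠a[slow]=1 write a[2]=2 → slow++,fast++
(s=2,f=3) a[fast]=2=a[slow] dup → fast++
(s=2,f=4) a[fast]=3≠a[slow]=2 write a[3]=3 → slow++,fast++
(s=3,f=5) a[fast]=4≠a[slow]=3 write a[4]=4 → slow++,fast++
(s=4,f=6) a[fast]=6≠a[slow]=4 write a[5]=6 → slow++,fast++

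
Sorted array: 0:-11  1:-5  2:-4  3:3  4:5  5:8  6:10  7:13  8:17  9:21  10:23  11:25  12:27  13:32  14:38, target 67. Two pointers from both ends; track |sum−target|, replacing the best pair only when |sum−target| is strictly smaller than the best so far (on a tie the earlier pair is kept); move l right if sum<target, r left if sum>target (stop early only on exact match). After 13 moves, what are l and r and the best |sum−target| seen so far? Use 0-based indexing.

[0,14] -11+38=27 d=40 * → l++
[1,14] -5+38=33 d=34 * → l++
[2,14] -4+38=34 d=33 * → l++
[3,14] 3+38=41 d=26 * → l++
[4,14] 5+38=43 d=24 * → l++
[5,14] 8+38=46 d=21 * → l++
[6,14] 10+38=48 d=19 * → l++
[7,14] 13+38=51 d=16 * → l++
[8,14] 17+38=55 d=12 * → l++
[9,14] 21+38=59 d=8 * → l++
[10,14] 23+38=61 d=6 * → l++
[11,14] 25+38=63 d=4 * → l++
[12,14] 27+38=65 d=2 * → l++

l=13, r=14, best |Δ|=2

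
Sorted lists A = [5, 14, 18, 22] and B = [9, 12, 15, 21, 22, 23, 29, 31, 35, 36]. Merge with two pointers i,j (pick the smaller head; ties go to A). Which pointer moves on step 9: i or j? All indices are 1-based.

j

i=1 j=1: A[i]=5<=B[j]=9 take 5, i++
i=2 j=1: A[i]=14>B[j]=9 take 9, j++
i=2 j=2: A[i]=14>B[j]=12 take 12, j++
i=2 j=3: A[i]=14<=B[j]=15 take 14, i++
i=3 j=3: A[i]=18>B[j]=15 take 15, j++
i=3 j=4: A[i]=18<=B[j]=21 take 18, i++
i=4 j=4: A[i]=22>B[j]=21 take 21, j++
i=4 j=5: A[i]=22<=B[j]=22 take 22, i++
i=5 j=5: A done, take B[j]=22, j++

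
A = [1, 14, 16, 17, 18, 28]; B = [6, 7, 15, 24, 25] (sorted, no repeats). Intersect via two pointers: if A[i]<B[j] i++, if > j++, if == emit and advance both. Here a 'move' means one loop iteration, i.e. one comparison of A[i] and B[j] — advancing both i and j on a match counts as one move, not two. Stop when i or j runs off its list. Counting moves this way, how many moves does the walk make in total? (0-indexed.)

i=0 j=0: 1<6, i++
i=1 j=0: 14>6, j++
i=1 j=1: 14>7, j++
i=1 j=2: 14<15, i++
i=2 j=2: 16>15, j++
i=2 j=3: 16<24, i++
i=3 j=3: 17<24, i++
i=4 j=3: 18<24, i++
i=5 j=3: 28>24, j++
i=5 j=4: 28>25, j++

10 moves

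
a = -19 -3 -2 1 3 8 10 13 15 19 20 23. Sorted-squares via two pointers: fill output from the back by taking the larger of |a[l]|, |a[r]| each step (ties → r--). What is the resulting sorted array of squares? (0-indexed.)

[0,11] |-19|<=|23| out[11]=529 → r--
[0,10] |-19|<=|20| out[10]=400 → r--
[0,9] |-19|<=|19| out[9]=361 → r--
[0,8] |-19|>|15| out[8]=361 → l++
[1,8] |-3|<=|15| out[7]=225 → r--
[1,7] |-3|<=|13| out[6]=169 → r--
[1,6] |-3|<=|10| out[5]=100 → r--
[1,5] |-3|<=|8| out[4]=64 → r--
[1,4] |-3|<=|3| out[3]=9 → r--
[1,3] |-3|>|1| out[2]=9 → l++
[2,3] |-2|>|1| out[1]=4 → l++
[3,3] |1|<=|1| out[0]=1 → r--

[1, 4, 9, 9, 64, 100, 169, 225, 361, 361, 400, 529]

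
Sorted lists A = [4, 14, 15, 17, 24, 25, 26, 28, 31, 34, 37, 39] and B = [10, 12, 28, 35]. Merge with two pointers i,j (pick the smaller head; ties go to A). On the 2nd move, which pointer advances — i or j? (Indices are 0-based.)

j

i=0 j=0: A[i]=4<=B[j]=10 take 4, i++
i=1 j=0: A[i]=14>B[j]=10 take 10, j++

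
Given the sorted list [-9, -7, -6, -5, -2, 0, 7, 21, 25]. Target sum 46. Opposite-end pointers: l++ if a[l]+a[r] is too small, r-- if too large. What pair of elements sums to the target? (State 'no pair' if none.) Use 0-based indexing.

l=0 r=8: -9+25=16 <46, l++
l=1 r=8: -7+25=18 <46, l++
l=2 r=8: -6+25=19 <46, l++
l=3 r=8: -5+25=20 <46, l++
l=4 r=8: -2+25=23 <46, l++
l=5 r=8: 0+25=25 <46, l++
l=6 r=8: 7+25=32 <46, l++
l=7 r=8: 21+25=46, found

(21, 25)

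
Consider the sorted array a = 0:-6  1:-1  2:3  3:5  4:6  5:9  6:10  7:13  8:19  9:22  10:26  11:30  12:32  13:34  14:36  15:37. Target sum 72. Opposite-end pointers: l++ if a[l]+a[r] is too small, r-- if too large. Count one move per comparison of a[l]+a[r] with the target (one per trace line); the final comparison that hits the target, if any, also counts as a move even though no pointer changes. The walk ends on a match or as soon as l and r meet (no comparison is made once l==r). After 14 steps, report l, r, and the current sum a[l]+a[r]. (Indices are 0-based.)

l=14, r=15, sum=73

l=0 r=15: -6+37=31 <72, l++
l=1 r=15: -1+37=36 <72, l++
l=2 r=15: 3+37=40 <72, l++
l=3 r=15: 5+37=42 <72, l++
l=4 r=15: 6+37=43 <72, l++
l=5 r=15: 9+37=46 <72, l++
l=6 r=15: 10+37=47 <72, l++
l=7 r=15: 13+37=50 <72, l++
l=8 r=15: 19+37=56 <72, l++
l=9 r=15: 22+37=59 <72, l++
l=10 r=15: 26+37=63 <72, l++
l=11 r=15: 30+37=67 <72, l++
l=12 r=15: 32+37=69 <72, l++
l=13 r=15: 34+37=71 <72, l++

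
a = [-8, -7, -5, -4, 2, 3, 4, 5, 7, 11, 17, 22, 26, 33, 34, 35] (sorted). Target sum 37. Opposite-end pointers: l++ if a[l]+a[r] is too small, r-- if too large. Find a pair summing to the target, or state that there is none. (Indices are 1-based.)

(2, 35)

l=1 r=16: -8+35=27 <37, l++
l=2 r=16: -7+35=28 <37, l++
l=3 r=16: -5+35=30 <37, l++
l=4 r=16: -4+35=31 <37, l++
l=5 r=16: 2+35=37, found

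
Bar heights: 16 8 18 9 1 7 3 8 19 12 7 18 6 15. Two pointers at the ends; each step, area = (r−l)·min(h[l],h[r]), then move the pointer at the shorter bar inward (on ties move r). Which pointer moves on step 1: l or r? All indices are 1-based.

r

[1,14] min(16,15)*13=195 best=195 * → r--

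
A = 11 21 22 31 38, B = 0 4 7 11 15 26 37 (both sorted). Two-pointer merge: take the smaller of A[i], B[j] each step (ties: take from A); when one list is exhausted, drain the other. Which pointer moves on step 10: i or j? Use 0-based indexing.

i=0 j=0: A[i]=11>B[j]=0 take 0, j++
i=0 j=1: A[i]=11>B[j]=4 take 4, j++
i=0 j=2: A[i]=11>B[j]=7 take 7, j++
i=0 j=3: A[i]=11<=B[j]=11 take 11, i++
i=1 j=3: A[i]=21>B[j]=11 take 11, j++
i=1 j=4: A[i]=21>B[j]=15 take 15, j++
i=1 j=5: A[i]=21<=B[j]=26 take 21, i++
i=2 j=5: A[i]=22<=B[j]=26 take 22, i++
i=3 j=5: A[i]=31>B[j]=26 take 26, j++
i=3 j=6: A[i]=31<=B[j]=37 take 31, i++

i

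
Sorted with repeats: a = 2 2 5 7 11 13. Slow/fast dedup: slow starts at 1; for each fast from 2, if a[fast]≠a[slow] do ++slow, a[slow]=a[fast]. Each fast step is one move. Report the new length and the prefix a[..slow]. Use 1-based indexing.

slow=1 fast=2: a[fast]=2=a[slow] dup, fast++
slow=1 fast=3: a[fast]=5≠a[slow]=2 write a[2]=5, slow++,fast++
slow=2 fast=4: a[fast]=7≠a[slow]=5 write a[3]=7, slow++,fast++
slow=3 fast=5: a[fast]=11≠a[slow]=7 write a[4]=11, slow++,fast++
slow=4 fast=6: a[fast]=13≠a[slow]=11 write a[5]=13, slow++,fast++

length 5; prefix = [2, 5, 7, 11, 13]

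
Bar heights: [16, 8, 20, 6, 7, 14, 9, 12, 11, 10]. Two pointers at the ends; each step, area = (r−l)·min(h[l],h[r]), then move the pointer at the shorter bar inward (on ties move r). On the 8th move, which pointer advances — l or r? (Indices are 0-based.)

l

l=0 r=9: min(16,10)*9=90 best=90 *, r--
l=0 r=8: min(16,11)*8=88 best=90, r--
l=0 r=7: min(16,12)*7=84 best=90, r--
l=0 r=6: min(16,9)*6=54 best=90, r--
l=0 r=5: min(16,14)*5=70 best=90, r--
l=0 r=4: min(16,7)*4=28 best=90, r--
l=0 r=3: min(16,6)*3=18 best=90, r--
l=0 r=2: min(16,20)*2=32 best=90, l++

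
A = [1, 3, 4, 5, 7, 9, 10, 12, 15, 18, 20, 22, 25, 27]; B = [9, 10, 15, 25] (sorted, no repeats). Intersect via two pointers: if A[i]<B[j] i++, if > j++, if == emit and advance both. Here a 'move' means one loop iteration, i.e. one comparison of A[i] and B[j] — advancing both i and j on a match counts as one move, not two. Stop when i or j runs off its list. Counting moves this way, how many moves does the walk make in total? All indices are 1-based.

13 moves

i=1 j=1: 1<9, i++
i=2 j=1: 3<9, i++
i=3 j=1: 4<9, i++
i=4 j=1: 5<9, i++
i=5 j=1: 7<9, i++
i=6 j=1: 9==9 emit, i++,j++
i=7 j=2: 10==10 emit, i++,j++
i=8 j=3: 12<15, i++
i=9 j=3: 15==15 emit, i++,j++
i=10 j=4: 18<25, i++
i=11 j=4: 20<25, i++
i=12 j=4: 22<25, i++
i=13 j=4: 25==25 emit, i++,j++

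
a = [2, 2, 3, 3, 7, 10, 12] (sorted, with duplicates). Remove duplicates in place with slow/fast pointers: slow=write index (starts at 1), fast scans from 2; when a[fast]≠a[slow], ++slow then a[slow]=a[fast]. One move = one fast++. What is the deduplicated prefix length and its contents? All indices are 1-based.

slow=1 fast=2: a[fast]=2=a[slow] dup, fast++
slow=1 fast=3: a[fast]=3≠a[slow]=2 write a[2]=3, slow++,fast++
slow=2 fast=4: a[fast]=3=a[slow] dup, fast++
slow=2 fast=5: a[fast]=7≠a[slow]=3 write a[3]=7, slow++,fast++
slow=3 fast=6: a[fast]=10≠a[slow]=7 write a[4]=10, slow++,fast++
slow=4 fast=7: a[fast]=12≠a[slow]=10 write a[5]=12, slow++,fast++

length 5; prefix = [2, 3, 7, 10, 12]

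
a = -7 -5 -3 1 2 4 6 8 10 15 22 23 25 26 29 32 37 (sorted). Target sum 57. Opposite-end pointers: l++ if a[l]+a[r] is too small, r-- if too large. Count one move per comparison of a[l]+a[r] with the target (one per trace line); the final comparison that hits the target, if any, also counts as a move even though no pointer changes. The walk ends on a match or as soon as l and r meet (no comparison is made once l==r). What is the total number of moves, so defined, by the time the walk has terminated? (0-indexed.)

l=0 r=16: -7+37=30 <57, l++
l=1 r=16: -5+37=32 <57, l++
l=2 r=16: -3+37=34 <57, l++
l=3 r=16: 1+37=38 <57, l++
l=4 r=16: 2+37=39 <57, l++
l=5 r=16: 4+37=41 <57, l++
l=6 r=16: 6+37=43 <57, l++
l=7 r=16: 8+37=45 <57, l++
l=8 r=16: 10+37=47 <57, l++
l=9 r=16: 15+37=52 <57, l++
l=10 r=16: 22+37=59 >57, r--
l=10 r=15: 22+32=54 <57, l++
l=11 r=15: 23+32=55 <57, l++
l=12 r=15: 25+32=57, found

14 moves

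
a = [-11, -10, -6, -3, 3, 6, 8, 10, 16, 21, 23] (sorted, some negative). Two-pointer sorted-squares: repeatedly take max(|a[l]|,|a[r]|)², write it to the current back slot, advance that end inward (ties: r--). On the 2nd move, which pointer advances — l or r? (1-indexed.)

[1,11] |-11|<=|23| out[11]=529 → r--
[1,10] |-11|<=|21| out[10]=441 → r--

r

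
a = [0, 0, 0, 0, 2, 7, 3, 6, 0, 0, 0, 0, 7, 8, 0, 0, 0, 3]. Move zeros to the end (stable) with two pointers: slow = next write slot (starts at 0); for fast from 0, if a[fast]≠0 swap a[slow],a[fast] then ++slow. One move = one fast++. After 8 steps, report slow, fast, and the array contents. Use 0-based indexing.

slow=4, fast=8, a=[2, 7, 3, 6, 0, 0, 0, 0, 0, 0, 0, 0, 7, 8, 0, 0, 0, 3]

slow=0 fast=0: a[fast]=0, fast++
slow=0 fast=1: a[fast]=0, fast++
slow=0 fast=2: a[fast]=0, fast++
slow=0 fast=3: a[fast]=0, fast++
slow=0 fast=4: a[fast]=2≠0 swap→a[0]=2, slow++,fast++
slow=1 fast=5: a[fast]=7≠0 swap→a[1]=7, slow++,fast++
slow=2 fast=6: a[fast]=3≠0 swap→a[2]=3, slow++,fast++
slow=3 fast=7: a[fast]=6≠0 swap→a[3]=6, slow++,fast++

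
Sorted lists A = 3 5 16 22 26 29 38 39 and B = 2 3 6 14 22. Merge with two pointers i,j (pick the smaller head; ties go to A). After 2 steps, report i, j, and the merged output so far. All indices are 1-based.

i=2, j=2, merged so far=[2, 3]

i=1 j=1: A[i]=3>B[j]=2 take 2, j++
i=1 j=2: A[i]=3<=B[j]=3 take 3, i++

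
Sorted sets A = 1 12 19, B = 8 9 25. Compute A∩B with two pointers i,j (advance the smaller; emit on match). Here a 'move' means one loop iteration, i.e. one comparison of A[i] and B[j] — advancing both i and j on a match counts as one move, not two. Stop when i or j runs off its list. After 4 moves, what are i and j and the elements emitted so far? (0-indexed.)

[i=0,j=0] 1<8 → i++
[i=1,j=0] 12>8 → j++
[i=1,j=1] 12>9 → j++
[i=1,j=2] 12<25 → i++

i=2, j=2, emitted=[]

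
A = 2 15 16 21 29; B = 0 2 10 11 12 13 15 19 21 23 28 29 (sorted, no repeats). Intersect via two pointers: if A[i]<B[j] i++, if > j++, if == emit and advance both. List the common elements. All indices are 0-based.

intersection = [2, 15, 21, 29]

i=0 j=0: 2>0, j++
i=0 j=1: 2==2 emit, i++,j++
i=1 j=2: 15>10, j++
i=1 j=3: 15>11, j++
i=1 j=4: 15>12, j++
i=1 j=5: 15>13, j++
i=1 j=6: 15==15 emit, i++,j++
i=2 j=7: 16<19, i++
i=3 j=7: 21>19, j++
i=3 j=8: 21==21 emit, i++,j++
i=4 j=9: 29>23, j++
i=4 j=10: 29>28, j++
i=4 j=11: 29==29 emit, i++,j++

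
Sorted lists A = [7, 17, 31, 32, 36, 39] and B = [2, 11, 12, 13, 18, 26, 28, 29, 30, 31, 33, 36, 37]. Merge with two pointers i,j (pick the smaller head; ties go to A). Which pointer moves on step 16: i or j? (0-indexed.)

i=0 j=0: A[i]=7>B[j]=2 take 2, j++
i=0 j=1: A[i]=7<=B[j]=11 take 7, i++
i=1 j=1: A[i]=17>B[j]=11 take 11, j++
i=1 j=2: A[i]=17>B[j]=12 take 12, j++
i=1 j=3: A[i]=17>B[j]=13 take 13, j++
i=1 j=4: A[i]=17<=B[j]=18 take 17, i++
i=2 j=4: A[i]=31>B[j]=18 take 18, j++
i=2 j=5: A[i]=31>B[j]=26 take 26, j++
i=2 j=6: A[i]=31>B[j]=28 take 28, j++
i=2 j=7: A[i]=31>B[j]=29 take 29, j++
i=2 j=8: A[i]=31>B[j]=30 take 30, j++
i=2 j=9: A[i]=31<=B[j]=31 take 31, i++
i=3 j=9: A[i]=32>B[j]=31 take 31, j++
i=3 j=10: A[i]=32<=B[j]=33 take 32, i++
i=4 j=10: A[i]=36>B[j]=33 take 33, j++
i=4 j=11: A[i]=36<=B[j]=36 take 36, i++

i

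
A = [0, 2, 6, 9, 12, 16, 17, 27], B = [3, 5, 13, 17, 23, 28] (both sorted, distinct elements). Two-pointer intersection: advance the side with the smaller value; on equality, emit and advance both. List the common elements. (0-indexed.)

intersection = [17]

i=0 j=0: 0<3, i++
i=1 j=0: 2<3, i++
i=2 j=0: 6>3, j++
i=2 j=1: 6>5, j++
i=2 j=2: 6<13, i++
i=3 j=2: 9<13, i++
i=4 j=2: 12<13, i++
i=5 j=2: 16>13, j++
i=5 j=3: 16<17, i++
i=6 j=3: 17==17 emit, i++,j++
i=7 j=4: 27>23, j++
i=7 j=5: 27<28, i++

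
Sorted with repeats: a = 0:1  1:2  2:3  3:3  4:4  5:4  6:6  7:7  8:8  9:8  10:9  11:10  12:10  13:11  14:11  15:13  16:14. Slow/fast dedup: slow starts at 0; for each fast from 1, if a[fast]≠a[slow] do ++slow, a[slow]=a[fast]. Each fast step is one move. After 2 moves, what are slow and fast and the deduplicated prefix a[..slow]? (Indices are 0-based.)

slow=0 fast=1: a[fast]=2≠a[slow]=1 write a[1]=2, slow++,fast++
slow=1 fast=2: a[fast]=3≠a[slow]=2 write a[2]=3, slow++,fast++

slow=2, fast=3, prefix=[1, 2, 3]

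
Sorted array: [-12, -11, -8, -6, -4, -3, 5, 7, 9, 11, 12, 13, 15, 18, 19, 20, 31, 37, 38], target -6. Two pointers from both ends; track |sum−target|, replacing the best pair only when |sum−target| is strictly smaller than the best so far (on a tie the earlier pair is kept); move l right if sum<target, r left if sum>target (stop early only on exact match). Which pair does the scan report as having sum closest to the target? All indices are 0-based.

l=0 r=18: -12+38=26 d=32 *, r--
l=0 r=17: -12+37=25 d=31 *, r--
l=0 r=16: -12+31=19 d=25 *, r--
l=0 r=15: -12+20=8 d=14 *, r--
l=0 r=14: -12+19=7 d=13 *, r--
l=0 r=13: -12+18=6 d=12 *, r--
l=0 r=12: -12+15=3 d=9 *, r--
l=0 r=11: -12+13=1 d=7 *, r--
l=0 r=10: -12+12=0 d=6 *, r--
l=0 r=9: -12+11=-1 d=5 *, r--
l=0 r=8: -12+9=-3 d=3 *, r--
l=0 r=7: -12+7=-5 d=1 *, r--
l=0 r=6: -12+5=-7 d=1, l++
l=1 r=6: -11+5=-6 d=0 *, stop

pair (-11, 5) with sum -6 (|Δ|=0)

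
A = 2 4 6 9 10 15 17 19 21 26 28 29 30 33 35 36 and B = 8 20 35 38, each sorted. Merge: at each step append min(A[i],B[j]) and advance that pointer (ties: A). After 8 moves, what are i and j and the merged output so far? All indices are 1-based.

i=8, j=2, merged so far=[2, 4, 6, 8, 9, 10, 15, 17]

i=1 j=1: A[i]=2<=B[j]=8 take 2, i++
i=2 j=1: A[i]=4<=B[j]=8 take 4, i++
i=3 j=1: A[i]=6<=B[j]=8 take 6, i++
i=4 j=1: A[i]=9>B[j]=8 take 8, j++
i=4 j=2: A[i]=9<=B[j]=20 take 9, i++
i=5 j=2: A[i]=10<=B[j]=20 take 10, i++
i=6 j=2: A[i]=15<=B[j]=20 take 15, i++
i=7 j=2: A[i]=17<=B[j]=20 take 17, i++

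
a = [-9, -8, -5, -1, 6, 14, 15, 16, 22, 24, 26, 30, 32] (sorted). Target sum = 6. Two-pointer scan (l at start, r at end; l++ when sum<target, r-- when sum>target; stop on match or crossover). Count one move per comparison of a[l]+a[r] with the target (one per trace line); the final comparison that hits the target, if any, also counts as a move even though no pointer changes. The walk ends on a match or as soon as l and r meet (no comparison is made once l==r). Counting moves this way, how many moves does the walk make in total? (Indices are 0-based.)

7 moves

l=0 r=12: -9+32=23 >6, r--
l=0 r=11: -9+30=21 >6, r--
l=0 r=10: -9+26=17 >6, r--
l=0 r=9: -9+24=15 >6, r--
l=0 r=8: -9+22=13 >6, r--
l=0 r=7: -9+16=7 >6, r--
l=0 r=6: -9+15=6, found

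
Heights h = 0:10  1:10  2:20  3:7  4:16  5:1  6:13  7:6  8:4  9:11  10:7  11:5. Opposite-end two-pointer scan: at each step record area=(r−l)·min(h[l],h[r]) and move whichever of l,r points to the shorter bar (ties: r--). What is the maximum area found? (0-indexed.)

max area = 90

[0,11] min(10,5)*11=55 best=55 * → r--
[0,10] min(10,7)*10=70 best=70 * → r--
[0,9] min(10,11)*9=90 best=90 * → l++
[1,9] min(10,11)*8=80 best=90 → l++
[2,9] min(20,11)*7=77 best=90 → r--
[2,8] min(20,4)*6=24 best=90 → r--
[2,7] min(20,6)*5=30 best=90 → r--
[2,6] min(20,13)*4=52 best=90 → r--
[2,5] min(20,1)*3=3 best=90 → r--
[2,4] min(20,16)*2=32 best=90 → r--
[2,3] min(20,7)*1=7 best=90 → r--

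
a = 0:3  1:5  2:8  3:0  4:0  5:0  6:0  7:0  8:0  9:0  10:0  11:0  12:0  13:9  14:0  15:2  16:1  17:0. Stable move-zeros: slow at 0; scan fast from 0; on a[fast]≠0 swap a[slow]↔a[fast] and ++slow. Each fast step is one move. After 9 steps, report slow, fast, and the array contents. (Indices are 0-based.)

(s=0,f=0) a[fast]=3≠0 swap→a[0]=3 → slow++,fast++
(s=1,f=1) a[fast]=5≠0 swap→a[1]=5 → slow++,fast++
(s=2,f=2) a[fast]=8≠0 swap→a[2]=8 → slow++,fast++
(s=3,f=3) a[fast]=0 → fast++
(s=3,f=4) a[fast]=0 → fast++
(s=3,f=5) a[fast]=0 → fast++
(s=3,f=6) a[fast]=0 → fast++
(s=3,f=7) a[fast]=0 → fast++
(s=3,f=8) a[fast]=0 → fast++

slow=3, fast=9, a=[3, 5, 8, 0, 0, 0, 0, 0, 0, 0, 0, 0, 0, 9, 0, 2, 1, 0]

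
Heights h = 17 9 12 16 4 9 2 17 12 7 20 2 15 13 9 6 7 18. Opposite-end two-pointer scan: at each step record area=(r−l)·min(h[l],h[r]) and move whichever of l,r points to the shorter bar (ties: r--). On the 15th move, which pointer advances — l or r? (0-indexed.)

r

l=0 r=17: min(17,18)*17=289 best=289 *, l++
l=1 r=17: min(9,18)*16=144 best=289, l++
l=2 r=17: min(12,18)*15=180 best=289, l++
l=3 r=17: min(16,18)*14=224 best=289, l++
l=4 r=17: min(4,18)*13=52 best=289, l++
l=5 r=17: min(9,18)*12=108 best=289, l++
l=6 r=17: min(2,18)*11=22 best=289, l++
l=7 r=17: min(17,18)*10=170 best=289, l++
l=8 r=17: min(12,18)*9=108 best=289, l++
l=9 r=17: min(7,18)*8=56 best=289, l++
l=10 r=17: min(20,18)*7=126 best=289, r--
l=10 r=16: min(20,7)*6=42 best=289, r--
l=10 r=15: min(20,6)*5=30 best=289, r--
l=10 r=14: min(20,9)*4=36 best=289, r--
l=10 r=13: min(20,13)*3=39 best=289, r--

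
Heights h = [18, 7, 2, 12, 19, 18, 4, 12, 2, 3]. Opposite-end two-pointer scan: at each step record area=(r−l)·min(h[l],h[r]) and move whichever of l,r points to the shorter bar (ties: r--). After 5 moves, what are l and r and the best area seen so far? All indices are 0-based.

[0,9] min(18,3)*9=27 best=27 * → r--
[0,8] min(18,2)*8=16 best=27 → r--
[0,7] min(18,12)*7=84 best=84 * → r--
[0,6] min(18,4)*6=24 best=84 → r--
[0,5] min(18,18)*5=90 best=90 * → r--

l=0, r=4, best area=90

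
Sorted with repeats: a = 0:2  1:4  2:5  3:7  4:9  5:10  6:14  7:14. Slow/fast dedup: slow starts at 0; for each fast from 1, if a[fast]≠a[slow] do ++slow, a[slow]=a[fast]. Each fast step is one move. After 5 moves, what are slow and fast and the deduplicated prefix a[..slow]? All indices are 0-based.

slow=5, fast=6, prefix=[2, 4, 5, 7, 9, 10]

slow=0 fast=1: a[fast]=4≠a[slow]=2 write a[1]=4, slow++,fast++
slow=1 fast=2: a[fast]=5≠a[slow]=4 write a[2]=5, slow++,fast++
slow=2 fast=3: a[fast]=7≠a[slow]=5 write a[3]=7, slow++,fast++
slow=3 fast=4: a[fast]=9≠a[slow]=7 write a[4]=9, slow++,fast++
slow=4 fast=5: a[fast]=10≠a[slow]=9 write a[5]=10, slow++,fast++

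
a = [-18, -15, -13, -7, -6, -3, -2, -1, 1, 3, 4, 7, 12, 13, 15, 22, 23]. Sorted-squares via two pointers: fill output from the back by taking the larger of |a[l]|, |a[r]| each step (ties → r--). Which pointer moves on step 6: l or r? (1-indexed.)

l=1 r=17: |-18|<=|23| out[17]=529, r--
l=1 r=16: |-18|<=|22| out[16]=484, r--
l=1 r=15: |-18|>|15| out[15]=324, l++
l=2 r=15: |-15|<=|15| out[14]=225, r--
l=2 r=14: |-15|>|13| out[13]=225, l++
l=3 r=14: |-13|<=|13| out[12]=169, r--

r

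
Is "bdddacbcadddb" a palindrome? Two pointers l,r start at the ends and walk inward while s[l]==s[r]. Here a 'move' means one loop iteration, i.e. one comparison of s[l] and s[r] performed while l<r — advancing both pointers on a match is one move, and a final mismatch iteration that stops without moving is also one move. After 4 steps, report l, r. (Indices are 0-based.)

l=0 r=12: 'b'=='b', l++,r--
l=1 r=11: 'd'=='d', l++,r--
l=2 r=10: 'd'=='d', l++,r--
l=3 r=9: 'd'=='d', l++,r--

l=4, r=8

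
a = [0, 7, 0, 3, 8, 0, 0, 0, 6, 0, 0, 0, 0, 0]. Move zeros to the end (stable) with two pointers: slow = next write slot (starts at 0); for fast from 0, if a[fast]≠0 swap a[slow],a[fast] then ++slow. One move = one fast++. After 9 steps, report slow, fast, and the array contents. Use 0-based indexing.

(s=0,f=0) a[fast]=0 → fast++
(s=0,f=1) a[fast]=7≠0 swap→a[0]=7 → slow++,fast++
(s=1,f=2) a[fast]=0 → fast++
(s=1,f=3) a[fast]=3≠0 swap→a[1]=3 → slow++,fast++
(s=2,f=4) a[fast]=8≠0 swap→a[2]=8 → slow++,fast++
(s=3,f=5) a[fast]=0 → fast++
(s=3,f=6) a[fast]=0 → fast++
(s=3,f=7) a[fast]=0 → fast++
(s=3,f=8) a[fast]=6≠0 swap→a[3]=6 → slow++,fast++

slow=4, fast=9, a=[7, 3, 8, 6, 0, 0, 0, 0, 0, 0, 0, 0, 0, 0]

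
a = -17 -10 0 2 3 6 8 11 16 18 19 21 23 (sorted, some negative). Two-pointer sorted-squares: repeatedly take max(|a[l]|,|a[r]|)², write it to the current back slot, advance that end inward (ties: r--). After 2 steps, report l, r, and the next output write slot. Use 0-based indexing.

l=0 r=12: |-17|<=|23| out[12]=529, r--
l=0 r=11: |-17|<=|21| out[11]=441, r--

l=0, r=10, next write slot=10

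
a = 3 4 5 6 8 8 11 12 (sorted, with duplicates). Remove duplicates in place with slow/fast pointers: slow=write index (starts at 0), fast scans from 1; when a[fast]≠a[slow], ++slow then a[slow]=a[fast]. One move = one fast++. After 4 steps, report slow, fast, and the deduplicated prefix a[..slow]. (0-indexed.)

slow=4, fast=5, prefix=[3, 4, 5, 6, 8]

(s=0,f=1) a[fast]=4≠a[slow]=3 write a[1]=4 → slow++,fast++
(s=1,f=2) a[fast]=5≠a[slow]=4 write a[2]=5 → slow++,fast++
(s=2,f=3) a[fast]=6≠a[slow]=5 write a[3]=6 → slow++,fast++
(s=3,f=4) a[fast]=8≠a[slow]=6 write a[4]=8 → slow++,fast++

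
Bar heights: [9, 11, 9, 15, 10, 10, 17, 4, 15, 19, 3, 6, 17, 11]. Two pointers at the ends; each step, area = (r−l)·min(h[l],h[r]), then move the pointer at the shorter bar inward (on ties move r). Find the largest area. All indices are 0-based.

max area = 135

[0,13] min(9,11)*13=117 best=117 * → l++
[1,13] min(11,11)*12=132 best=132 * → r--
[1,12] min(11,17)*11=121 best=132 → l++
[2,12] min(9,17)*10=90 best=132 → l++
[3,12] min(15,17)*9=135 best=135 * → l++
[4,12] min(10,17)*8=80 best=135 → l++
[5,12] min(10,17)*7=70 best=135 → l++
[6,12] min(17,17)*6=102 best=135 → r--
[6,11] min(17,6)*5=30 best=135 → r--
[6,10] min(17,3)*4=12 best=135 → r--
[6,9] min(17,19)*3=51 best=135 → l++
[7,9] min(4,19)*2=8 best=135 → l++
[8,9] min(15,19)*1=15 best=135 → l++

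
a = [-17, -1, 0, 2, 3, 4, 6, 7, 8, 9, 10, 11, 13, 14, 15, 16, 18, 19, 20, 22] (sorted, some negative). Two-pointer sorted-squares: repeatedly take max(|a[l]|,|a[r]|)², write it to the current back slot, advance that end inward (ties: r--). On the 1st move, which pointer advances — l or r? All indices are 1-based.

[1,20] |-17|<=|22| out[20]=484 → r--

r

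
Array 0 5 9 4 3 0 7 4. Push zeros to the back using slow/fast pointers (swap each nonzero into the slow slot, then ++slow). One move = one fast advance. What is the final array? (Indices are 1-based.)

[5, 9, 4, 3, 7, 4, 0, 0]

slow=1 fast=1: a[fast]=0, fast++
slow=1 fast=2: a[fast]=5≠0 swap→a[1]=5, slow++,fast++
slow=2 fast=3: a[fast]=9≠0 swap→a[2]=9, slow++,fast++
slow=3 fast=4: a[fast]=4≠0 swap→a[3]=4, slow++,fast++
slow=4 fast=5: a[fast]=3≠0 swap→a[4]=3, slow++,fast++
slow=5 fast=6: a[fast]=0, fast++
slow=5 fast=7: a[fast]=7≠0 swap→a[5]=7, slow++,fast++
slow=6 fast=8: a[fast]=4≠0 swap→a[6]=4, slow++,fast++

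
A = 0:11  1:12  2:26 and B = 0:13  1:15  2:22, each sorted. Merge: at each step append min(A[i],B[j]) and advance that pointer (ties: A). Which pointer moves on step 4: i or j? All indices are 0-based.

j

[i=0,j=0] A[i]=11<=B[j]=13 take 11 → i++
[i=1,j=0] A[i]=12<=B[j]=13 take 12 → i++
[i=2,j=0] A[i]=26>B[j]=13 take 13 → j++
[i=2,j=1] A[i]=26>B[j]=15 take 15 → j++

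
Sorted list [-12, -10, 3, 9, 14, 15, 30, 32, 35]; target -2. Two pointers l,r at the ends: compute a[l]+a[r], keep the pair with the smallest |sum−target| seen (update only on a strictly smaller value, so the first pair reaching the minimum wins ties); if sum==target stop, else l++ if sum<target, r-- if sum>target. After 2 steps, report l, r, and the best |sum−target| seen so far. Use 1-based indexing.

l=1 r=9: -12+35=23 d=25 *, r--
l=1 r=8: -12+32=20 d=22 *, r--

l=1, r=7, best |Δ|=22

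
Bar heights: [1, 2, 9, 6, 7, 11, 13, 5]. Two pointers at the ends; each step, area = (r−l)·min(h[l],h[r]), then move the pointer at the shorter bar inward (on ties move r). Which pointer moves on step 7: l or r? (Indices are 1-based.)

[1,8] min(1,5)*7=7 best=7 * → l++
[2,8] min(2,5)*6=12 best=12 * → l++
[3,8] min(9,5)*5=25 best=25 * → r--
[3,7] min(9,13)*4=36 best=36 * → l++
[4,7] min(6,13)*3=18 best=36 → l++
[5,7] min(7,13)*2=14 best=36 → l++
[6,7] min(11,13)*1=11 best=36 → l++

l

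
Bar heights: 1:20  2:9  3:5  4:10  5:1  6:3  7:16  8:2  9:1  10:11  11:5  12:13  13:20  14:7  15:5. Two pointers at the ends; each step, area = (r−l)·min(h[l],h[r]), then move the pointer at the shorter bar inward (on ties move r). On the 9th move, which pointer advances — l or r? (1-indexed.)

r

[1,15] min(20,5)*14=70 best=70 * → r--
[1,14] min(20,7)*13=91 best=91 * → r--
[1,13] min(20,20)*12=240 best=240 * → r--
[1,12] min(20,13)*11=143 best=240 → r--
[1,11] min(20,5)*10=50 best=240 → r--
[1,10] min(20,11)*9=99 best=240 → r--
[1,9] min(20,1)*8=8 best=240 → r--
[1,8] min(20,2)*7=14 best=240 → r--
[1,7] min(20,16)*6=96 best=240 → r--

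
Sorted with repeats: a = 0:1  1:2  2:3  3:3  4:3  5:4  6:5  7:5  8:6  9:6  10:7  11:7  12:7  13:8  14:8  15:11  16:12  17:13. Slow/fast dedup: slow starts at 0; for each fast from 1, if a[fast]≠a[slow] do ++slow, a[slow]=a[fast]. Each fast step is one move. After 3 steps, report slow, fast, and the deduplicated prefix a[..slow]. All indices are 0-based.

slow=0 fast=1: a[fast]=2≠a[slow]=1 write a[1]=2, slow++,fast++
slow=1 fast=2: a[fast]=3≠a[slow]=2 write a[2]=3, slow++,fast++
slow=2 fast=3: a[fast]=3=a[slow] dup, fast++

slow=2, fast=4, prefix=[1, 2, 3]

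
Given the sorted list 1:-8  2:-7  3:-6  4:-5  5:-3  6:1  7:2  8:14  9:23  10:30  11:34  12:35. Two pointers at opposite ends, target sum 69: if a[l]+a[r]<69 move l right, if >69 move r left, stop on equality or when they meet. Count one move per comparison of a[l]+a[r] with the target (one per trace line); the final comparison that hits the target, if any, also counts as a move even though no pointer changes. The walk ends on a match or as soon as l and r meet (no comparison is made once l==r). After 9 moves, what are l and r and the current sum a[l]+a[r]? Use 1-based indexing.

l=10, r=12, sum=65

l=1 r=12: -8+35=27 <69, l++
l=2 r=12: -7+35=28 <69, l++
l=3 r=12: -6+35=29 <69, l++
l=4 r=12: -5+35=30 <69, l++
l=5 r=12: -3+35=32 <69, l++
l=6 r=12: 1+35=36 <69, l++
l=7 r=12: 2+35=37 <69, l++
l=8 r=12: 14+35=49 <69, l++
l=9 r=12: 23+35=58 <69, l++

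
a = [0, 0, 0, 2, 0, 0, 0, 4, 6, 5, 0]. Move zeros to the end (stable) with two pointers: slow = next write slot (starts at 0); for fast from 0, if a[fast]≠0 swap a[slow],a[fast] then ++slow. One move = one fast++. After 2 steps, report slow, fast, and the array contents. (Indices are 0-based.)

(s=0,f=0) a[fast]=0 → fast++
(s=0,f=1) a[fast]=0 → fast++

slow=0, fast=2, a=[0, 0, 0, 2, 0, 0, 0, 4, 6, 5, 0]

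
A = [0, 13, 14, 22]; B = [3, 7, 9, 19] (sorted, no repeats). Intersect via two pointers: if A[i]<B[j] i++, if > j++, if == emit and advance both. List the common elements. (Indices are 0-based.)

intersection = []

[i=0,j=0] 0<3 → i++
[i=1,j=0] 13>3 → j++
[i=1,j=1] 13>7 → j++
[i=1,j=2] 13>9 → j++
[i=1,j=3] 13<19 → i++
[i=2,j=3] 14<19 → i++
[i=3,j=3] 22>19 → j++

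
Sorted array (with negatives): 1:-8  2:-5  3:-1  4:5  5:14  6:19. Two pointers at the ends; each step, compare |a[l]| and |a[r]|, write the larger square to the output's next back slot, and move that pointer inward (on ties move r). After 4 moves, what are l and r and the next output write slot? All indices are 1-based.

l=2, r=3, next write slot=2

[1,6] |-8|<=|19| out[6]=361 → r--
[1,5] |-8|<=|14| out[5]=196 → r--
[1,4] |-8|>|5| out[4]=64 → l++
[2,4] |-5|<=|5| out[3]=25 → r--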